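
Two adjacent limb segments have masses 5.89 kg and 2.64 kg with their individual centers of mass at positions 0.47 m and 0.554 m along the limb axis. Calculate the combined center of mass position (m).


COM = (m1*x1 + m2*x2) / (m1 + m2)
COM = (5.89*0.47 + 2.64*0.554) / (5.89 + 2.64)
Numerator = 4.2309
Denominator = 8.5300
COM = 0.4960


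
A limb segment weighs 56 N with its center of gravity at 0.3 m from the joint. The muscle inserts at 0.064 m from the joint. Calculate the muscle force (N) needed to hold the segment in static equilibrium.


F_muscle = W * d_load / d_muscle
F_muscle = 56 * 0.3 / 0.064
Numerator = 16.8000
F_muscle = 262.5000


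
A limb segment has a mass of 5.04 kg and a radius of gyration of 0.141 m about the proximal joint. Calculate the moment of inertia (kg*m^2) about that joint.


I = m * k^2
I = 5.04 * 0.141^2
k^2 = 0.0199
I = 0.1002


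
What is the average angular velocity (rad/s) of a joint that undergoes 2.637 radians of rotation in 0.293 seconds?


omega = delta_theta / delta_t
omega = 2.637 / 0.293
omega = 9.0000


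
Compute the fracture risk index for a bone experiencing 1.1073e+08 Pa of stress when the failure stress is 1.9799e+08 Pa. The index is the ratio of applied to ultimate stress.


FRI = applied / ultimate
FRI = 1.1073e+08 / 1.9799e+08
FRI = 0.5593


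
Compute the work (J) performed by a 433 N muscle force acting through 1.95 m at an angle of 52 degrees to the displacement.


W = F * d * cos(theta)
theta = 52 deg = 0.9076 rad
cos(theta) = 0.6157
W = 433 * 1.95 * 0.6157
W = 519.8338


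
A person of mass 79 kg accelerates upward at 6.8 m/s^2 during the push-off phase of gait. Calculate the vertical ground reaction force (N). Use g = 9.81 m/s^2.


GRF = m * (g + a)
GRF = 79 * (9.81 + 6.8)
GRF = 79 * 16.6100
GRF = 1312.1900


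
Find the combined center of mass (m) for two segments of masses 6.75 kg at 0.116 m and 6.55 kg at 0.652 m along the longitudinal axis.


COM = (m1*x1 + m2*x2) / (m1 + m2)
COM = (6.75*0.116 + 6.55*0.652) / (6.75 + 6.55)
Numerator = 5.0536
Denominator = 13.3000
COM = 0.3800


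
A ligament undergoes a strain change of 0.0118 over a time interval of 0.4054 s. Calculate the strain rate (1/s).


strain_rate = delta_strain / delta_t
strain_rate = 0.0118 / 0.4054
strain_rate = 0.0291


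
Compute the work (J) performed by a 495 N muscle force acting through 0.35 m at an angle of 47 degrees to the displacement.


W = F * d * cos(theta)
theta = 47 deg = 0.8203 rad
cos(theta) = 0.6820
W = 495 * 0.35 * 0.6820
W = 118.1562


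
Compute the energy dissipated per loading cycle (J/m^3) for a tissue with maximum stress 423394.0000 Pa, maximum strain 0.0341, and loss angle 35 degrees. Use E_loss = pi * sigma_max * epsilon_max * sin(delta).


E_loss = pi * sigma_max * epsilon_max * sin(delta)
delta = 35 deg = 0.6109 rad
sin(delta) = 0.5736
E_loss = pi * 423394.0000 * 0.0341 * 0.5736
E_loss = 26015.9837


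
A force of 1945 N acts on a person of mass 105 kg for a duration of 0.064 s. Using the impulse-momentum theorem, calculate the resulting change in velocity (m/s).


J = F * dt = 1945 * 0.064 = 124.4800 N*s
delta_v = J / m
delta_v = 124.4800 / 105
delta_v = 1.1855


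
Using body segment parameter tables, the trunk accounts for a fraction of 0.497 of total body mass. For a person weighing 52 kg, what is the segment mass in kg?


m_segment = body_mass * fraction
m_segment = 52 * 0.497
m_segment = 25.8440


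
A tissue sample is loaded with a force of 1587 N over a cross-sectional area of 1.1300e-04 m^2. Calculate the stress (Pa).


stress = F / A
stress = 1587 / 1.1300e-04
stress = 1.4044e+07


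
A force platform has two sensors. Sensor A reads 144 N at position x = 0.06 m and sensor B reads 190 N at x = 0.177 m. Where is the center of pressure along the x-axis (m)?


COP_x = (F1*x1 + F2*x2) / (F1 + F2)
COP_x = (144*0.06 + 190*0.177) / (144 + 190)
Numerator = 42.2700
Denominator = 334
COP_x = 0.1266


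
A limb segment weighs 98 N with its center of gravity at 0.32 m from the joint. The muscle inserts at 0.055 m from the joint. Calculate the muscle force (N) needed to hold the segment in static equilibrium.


F_muscle = W * d_load / d_muscle
F_muscle = 98 * 0.32 / 0.055
Numerator = 31.3600
F_muscle = 570.1818


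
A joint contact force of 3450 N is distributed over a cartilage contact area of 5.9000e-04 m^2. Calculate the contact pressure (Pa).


P = F / A
P = 3450 / 5.9000e-04
P = 5.8475e+06


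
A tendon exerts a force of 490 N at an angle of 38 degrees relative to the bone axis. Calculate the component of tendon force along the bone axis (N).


F_eff = F_tendon * cos(theta)
theta = 38 deg = 0.6632 rad
cos(theta) = 0.7880
F_eff = 490 * 0.7880
F_eff = 386.1253


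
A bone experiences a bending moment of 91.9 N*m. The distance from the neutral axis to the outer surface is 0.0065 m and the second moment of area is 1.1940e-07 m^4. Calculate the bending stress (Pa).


sigma = M * c / I
sigma = 91.9 * 0.0065 / 1.1940e-07
M * c = 0.5974
sigma = 5.0029e+06


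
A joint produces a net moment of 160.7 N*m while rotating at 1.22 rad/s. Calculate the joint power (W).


P = M * omega
P = 160.7 * 1.22
P = 196.0540


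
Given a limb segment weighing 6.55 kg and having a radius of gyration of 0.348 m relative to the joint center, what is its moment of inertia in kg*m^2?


I = m * k^2
I = 6.55 * 0.348^2
k^2 = 0.1211
I = 0.7932


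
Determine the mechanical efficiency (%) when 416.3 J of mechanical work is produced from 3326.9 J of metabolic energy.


eta = (W_mech / E_meta) * 100
eta = (416.3 / 3326.9) * 100
ratio = 0.1251
eta = 12.5132


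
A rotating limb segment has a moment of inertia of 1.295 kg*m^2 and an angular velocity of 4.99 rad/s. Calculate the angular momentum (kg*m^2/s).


L = I * omega
L = 1.295 * 4.99
L = 6.4620


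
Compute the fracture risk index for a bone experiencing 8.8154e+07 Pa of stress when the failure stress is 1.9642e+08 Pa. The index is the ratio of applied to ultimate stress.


FRI = applied / ultimate
FRI = 8.8154e+07 / 1.9642e+08
FRI = 0.4488


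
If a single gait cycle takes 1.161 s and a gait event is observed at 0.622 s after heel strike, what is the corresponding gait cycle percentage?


pct = (event_time / cycle_time) * 100
pct = (0.622 / 1.161) * 100
ratio = 0.5357
pct = 53.5745


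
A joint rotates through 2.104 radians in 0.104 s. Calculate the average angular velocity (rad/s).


omega = delta_theta / delta_t
omega = 2.104 / 0.104
omega = 20.2308


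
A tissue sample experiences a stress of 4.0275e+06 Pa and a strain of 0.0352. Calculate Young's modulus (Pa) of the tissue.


E = stress / strain
E = 4.0275e+06 / 0.0352
E = 1.1442e+08


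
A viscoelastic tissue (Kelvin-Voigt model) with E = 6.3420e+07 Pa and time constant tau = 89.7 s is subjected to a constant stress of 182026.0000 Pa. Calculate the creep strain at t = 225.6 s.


epsilon(t) = (sigma/E) * (1 - exp(-t/tau))
sigma/E = 182026.0000 / 6.3420e+07 = 0.0029
exp(-t/tau) = exp(-225.6 / 89.7) = 0.0809
epsilon = 0.0029 * (1 - 0.0809)
epsilon = 0.0026


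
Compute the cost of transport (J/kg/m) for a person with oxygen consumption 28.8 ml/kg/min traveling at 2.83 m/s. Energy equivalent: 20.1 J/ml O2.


Power per kg = VO2 * 20.1 / 60
Power per kg = 28.8 * 20.1 / 60 = 9.6480 W/kg
Cost = power_per_kg / speed
Cost = 9.6480 / 2.83
Cost = 3.4092


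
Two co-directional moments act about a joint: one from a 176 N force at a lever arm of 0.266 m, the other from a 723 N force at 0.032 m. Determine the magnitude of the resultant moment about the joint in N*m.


M = F1 * d1 + F2 * d2
M = 176 * 0.266 + 723 * 0.032
M = 46.8160 + 23.1360
M = 69.9520


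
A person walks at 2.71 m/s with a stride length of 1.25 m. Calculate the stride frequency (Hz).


f = v / stride_length
f = 2.71 / 1.25
f = 2.1680


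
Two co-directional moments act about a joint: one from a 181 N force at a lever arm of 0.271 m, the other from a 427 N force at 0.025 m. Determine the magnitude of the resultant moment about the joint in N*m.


M = F1 * d1 + F2 * d2
M = 181 * 0.271 + 427 * 0.025
M = 49.0510 + 10.6750
M = 59.7260


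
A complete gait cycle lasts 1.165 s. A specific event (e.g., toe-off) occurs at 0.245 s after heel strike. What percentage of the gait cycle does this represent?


pct = (event_time / cycle_time) * 100
pct = (0.245 / 1.165) * 100
ratio = 0.2103
pct = 21.0300


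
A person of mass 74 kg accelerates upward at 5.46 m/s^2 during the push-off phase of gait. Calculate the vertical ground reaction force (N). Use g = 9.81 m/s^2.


GRF = m * (g + a)
GRF = 74 * (9.81 + 5.46)
GRF = 74 * 15.2700
GRF = 1129.9800


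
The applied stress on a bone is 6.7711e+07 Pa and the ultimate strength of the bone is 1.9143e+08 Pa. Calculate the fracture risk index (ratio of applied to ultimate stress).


FRI = applied / ultimate
FRI = 6.7711e+07 / 1.9143e+08
FRI = 0.3537


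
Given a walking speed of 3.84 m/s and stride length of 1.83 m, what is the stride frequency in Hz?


f = v / stride_length
f = 3.84 / 1.83
f = 2.0984


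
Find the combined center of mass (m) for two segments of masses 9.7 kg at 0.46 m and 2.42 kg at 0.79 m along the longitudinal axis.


COM = (m1*x1 + m2*x2) / (m1 + m2)
COM = (9.7*0.46 + 2.42*0.79) / (9.7 + 2.42)
Numerator = 6.3738
Denominator = 12.1200
COM = 0.5259


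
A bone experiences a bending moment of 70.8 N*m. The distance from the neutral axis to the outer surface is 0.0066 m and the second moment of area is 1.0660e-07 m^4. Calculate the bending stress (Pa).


sigma = M * c / I
sigma = 70.8 * 0.0066 / 1.0660e-07
M * c = 0.4673
sigma = 4.3835e+06


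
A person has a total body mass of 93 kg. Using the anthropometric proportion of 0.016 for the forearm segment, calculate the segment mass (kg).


m_segment = body_mass * fraction
m_segment = 93 * 0.016
m_segment = 1.4880


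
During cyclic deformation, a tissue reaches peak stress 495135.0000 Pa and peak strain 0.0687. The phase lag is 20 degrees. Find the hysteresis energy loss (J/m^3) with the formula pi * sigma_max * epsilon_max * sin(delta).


E_loss = pi * sigma_max * epsilon_max * sin(delta)
delta = 20 deg = 0.3491 rad
sin(delta) = 0.3420
E_loss = pi * 495135.0000 * 0.0687 * 0.3420
E_loss = 36549.5405


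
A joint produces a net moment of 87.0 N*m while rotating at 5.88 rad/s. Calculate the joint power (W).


P = M * omega
P = 87.0 * 5.88
P = 511.5600


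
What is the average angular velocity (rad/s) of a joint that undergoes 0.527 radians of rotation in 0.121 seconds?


omega = delta_theta / delta_t
omega = 0.527 / 0.121
omega = 4.3554


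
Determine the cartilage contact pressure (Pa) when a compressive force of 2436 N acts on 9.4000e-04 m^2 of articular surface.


P = F / A
P = 2436 / 9.4000e-04
P = 2.5915e+06


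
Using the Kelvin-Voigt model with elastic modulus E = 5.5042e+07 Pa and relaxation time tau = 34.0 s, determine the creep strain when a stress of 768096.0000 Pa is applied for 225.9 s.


epsilon(t) = (sigma/E) * (1 - exp(-t/tau))
sigma/E = 768096.0000 / 5.5042e+07 = 0.0140
exp(-t/tau) = exp(-225.9 / 34.0) = 0.0013
epsilon = 0.0140 * (1 - 0.0013)
epsilon = 0.0139


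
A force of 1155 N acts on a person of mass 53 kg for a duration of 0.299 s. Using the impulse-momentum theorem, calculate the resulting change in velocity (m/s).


J = F * dt = 1155 * 0.299 = 345.3450 N*s
delta_v = J / m
delta_v = 345.3450 / 53
delta_v = 6.5159


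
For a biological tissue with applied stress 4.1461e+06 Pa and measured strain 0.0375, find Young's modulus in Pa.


E = stress / strain
E = 4.1461e+06 / 0.0375
E = 1.1056e+08


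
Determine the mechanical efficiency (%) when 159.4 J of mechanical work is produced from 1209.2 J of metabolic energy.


eta = (W_mech / E_meta) * 100
eta = (159.4 / 1209.2) * 100
ratio = 0.1318
eta = 13.1823


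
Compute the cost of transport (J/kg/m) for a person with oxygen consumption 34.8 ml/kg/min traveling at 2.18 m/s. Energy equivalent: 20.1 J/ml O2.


Power per kg = VO2 * 20.1 / 60
Power per kg = 34.8 * 20.1 / 60 = 11.6580 W/kg
Cost = power_per_kg / speed
Cost = 11.6580 / 2.18
Cost = 5.3477


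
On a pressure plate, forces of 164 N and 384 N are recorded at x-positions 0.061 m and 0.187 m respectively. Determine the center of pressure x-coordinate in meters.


COP_x = (F1*x1 + F2*x2) / (F1 + F2)
COP_x = (164*0.061 + 384*0.187) / (164 + 384)
Numerator = 81.8120
Denominator = 548
COP_x = 0.1493


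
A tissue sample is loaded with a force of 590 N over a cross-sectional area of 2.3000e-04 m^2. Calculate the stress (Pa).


stress = F / A
stress = 590 / 2.3000e-04
stress = 2.5652e+06


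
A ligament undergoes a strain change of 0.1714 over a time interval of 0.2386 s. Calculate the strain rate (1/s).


strain_rate = delta_strain / delta_t
strain_rate = 0.1714 / 0.2386
strain_rate = 0.7184


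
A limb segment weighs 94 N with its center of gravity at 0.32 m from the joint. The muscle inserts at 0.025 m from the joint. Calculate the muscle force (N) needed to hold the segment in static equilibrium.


F_muscle = W * d_load / d_muscle
F_muscle = 94 * 0.32 / 0.025
Numerator = 30.0800
F_muscle = 1203.2000


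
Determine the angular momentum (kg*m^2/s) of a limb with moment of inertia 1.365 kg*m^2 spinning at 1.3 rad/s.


L = I * omega
L = 1.365 * 1.3
L = 1.7745


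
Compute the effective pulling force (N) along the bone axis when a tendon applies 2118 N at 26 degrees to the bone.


F_eff = F_tendon * cos(theta)
theta = 26 deg = 0.4538 rad
cos(theta) = 0.8988
F_eff = 2118 * 0.8988
F_eff = 1903.6458


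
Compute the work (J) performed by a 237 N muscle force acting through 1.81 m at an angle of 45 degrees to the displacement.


W = F * d * cos(theta)
theta = 45 deg = 0.7854 rad
cos(theta) = 0.7071
W = 237 * 1.81 * 0.7071
W = 303.3276


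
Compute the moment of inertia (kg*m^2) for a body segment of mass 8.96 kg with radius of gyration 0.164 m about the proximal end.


I = m * k^2
I = 8.96 * 0.164^2
k^2 = 0.0269
I = 0.2410


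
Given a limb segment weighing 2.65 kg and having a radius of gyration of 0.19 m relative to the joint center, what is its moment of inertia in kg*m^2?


I = m * k^2
I = 2.65 * 0.19^2
k^2 = 0.0361
I = 0.0957


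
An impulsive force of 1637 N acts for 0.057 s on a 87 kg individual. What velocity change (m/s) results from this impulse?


J = F * dt = 1637 * 0.057 = 93.3090 N*s
delta_v = J / m
delta_v = 93.3090 / 87
delta_v = 1.0725


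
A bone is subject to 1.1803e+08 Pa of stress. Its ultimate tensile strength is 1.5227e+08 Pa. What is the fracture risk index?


FRI = applied / ultimate
FRI = 1.1803e+08 / 1.5227e+08
FRI = 0.7751


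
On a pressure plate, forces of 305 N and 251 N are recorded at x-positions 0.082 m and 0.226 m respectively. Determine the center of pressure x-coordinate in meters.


COP_x = (F1*x1 + F2*x2) / (F1 + F2)
COP_x = (305*0.082 + 251*0.226) / (305 + 251)
Numerator = 81.7360
Denominator = 556
COP_x = 0.1470


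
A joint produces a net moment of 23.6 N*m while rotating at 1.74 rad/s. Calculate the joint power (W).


P = M * omega
P = 23.6 * 1.74
P = 41.0640


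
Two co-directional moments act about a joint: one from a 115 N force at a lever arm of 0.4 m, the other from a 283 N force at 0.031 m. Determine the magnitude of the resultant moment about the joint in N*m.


M = F1 * d1 + F2 * d2
M = 115 * 0.4 + 283 * 0.031
M = 46.0000 + 8.7730
M = 54.7730


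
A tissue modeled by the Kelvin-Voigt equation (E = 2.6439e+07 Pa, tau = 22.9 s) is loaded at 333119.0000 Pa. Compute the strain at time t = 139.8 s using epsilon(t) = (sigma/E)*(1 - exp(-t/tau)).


epsilon(t) = (sigma/E) * (1 - exp(-t/tau))
sigma/E = 333119.0000 / 2.6439e+07 = 0.0126
exp(-t/tau) = exp(-139.8 / 22.9) = 0.0022
epsilon = 0.0126 * (1 - 0.0022)
epsilon = 0.0126


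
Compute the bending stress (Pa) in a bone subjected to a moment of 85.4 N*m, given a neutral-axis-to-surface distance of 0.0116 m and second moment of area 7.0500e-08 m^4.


sigma = M * c / I
sigma = 85.4 * 0.0116 / 7.0500e-08
M * c = 0.9906
sigma = 1.4052e+07


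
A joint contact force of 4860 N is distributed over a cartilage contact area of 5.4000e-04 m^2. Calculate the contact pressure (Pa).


P = F / A
P = 4860 / 5.4000e-04
P = 9.0000e+06


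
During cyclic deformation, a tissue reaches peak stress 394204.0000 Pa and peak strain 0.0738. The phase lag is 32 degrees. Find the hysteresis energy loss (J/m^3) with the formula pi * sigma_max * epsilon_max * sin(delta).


E_loss = pi * sigma_max * epsilon_max * sin(delta)
delta = 32 deg = 0.5585 rad
sin(delta) = 0.5299
E_loss = pi * 394204.0000 * 0.0738 * 0.5299
E_loss = 48432.5091


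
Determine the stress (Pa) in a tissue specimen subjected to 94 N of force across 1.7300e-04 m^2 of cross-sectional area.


stress = F / A
stress = 94 / 1.7300e-04
stress = 543352.6012


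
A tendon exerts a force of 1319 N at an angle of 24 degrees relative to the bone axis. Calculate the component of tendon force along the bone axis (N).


F_eff = F_tendon * cos(theta)
theta = 24 deg = 0.4189 rad
cos(theta) = 0.9135
F_eff = 1319 * 0.9135
F_eff = 1204.9665


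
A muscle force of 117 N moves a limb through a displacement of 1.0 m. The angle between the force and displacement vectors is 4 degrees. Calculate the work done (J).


W = F * d * cos(theta)
theta = 4 deg = 0.0698 rad
cos(theta) = 0.9976
W = 117 * 1.0 * 0.9976
W = 116.7150


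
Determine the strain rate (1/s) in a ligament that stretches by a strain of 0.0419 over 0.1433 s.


strain_rate = delta_strain / delta_t
strain_rate = 0.0419 / 0.1433
strain_rate = 0.2924


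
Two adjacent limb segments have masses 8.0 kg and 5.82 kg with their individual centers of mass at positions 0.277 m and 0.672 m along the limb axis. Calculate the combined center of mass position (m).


COM = (m1*x1 + m2*x2) / (m1 + m2)
COM = (8.0*0.277 + 5.82*0.672) / (8.0 + 5.82)
Numerator = 6.1270
Denominator = 13.8200
COM = 0.4433


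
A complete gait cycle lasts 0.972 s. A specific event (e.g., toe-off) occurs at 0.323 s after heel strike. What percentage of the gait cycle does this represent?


pct = (event_time / cycle_time) * 100
pct = (0.323 / 0.972) * 100
ratio = 0.3323
pct = 33.2305


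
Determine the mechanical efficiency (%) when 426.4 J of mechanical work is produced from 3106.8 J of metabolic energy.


eta = (W_mech / E_meta) * 100
eta = (426.4 / 3106.8) * 100
ratio = 0.1372
eta = 13.7247


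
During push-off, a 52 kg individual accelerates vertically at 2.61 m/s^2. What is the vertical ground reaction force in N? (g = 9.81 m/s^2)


GRF = m * (g + a)
GRF = 52 * (9.81 + 2.61)
GRF = 52 * 12.4200
GRF = 645.8400


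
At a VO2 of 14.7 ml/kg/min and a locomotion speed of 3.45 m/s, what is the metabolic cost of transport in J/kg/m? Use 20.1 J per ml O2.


Power per kg = VO2 * 20.1 / 60
Power per kg = 14.7 * 20.1 / 60 = 4.9245 W/kg
Cost = power_per_kg / speed
Cost = 4.9245 / 3.45
Cost = 1.4274


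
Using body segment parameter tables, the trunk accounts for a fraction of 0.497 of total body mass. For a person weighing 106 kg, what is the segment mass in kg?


m_segment = body_mass * fraction
m_segment = 106 * 0.497
m_segment = 52.6820


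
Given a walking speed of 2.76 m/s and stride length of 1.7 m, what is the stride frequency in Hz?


f = v / stride_length
f = 2.76 / 1.7
f = 1.6235


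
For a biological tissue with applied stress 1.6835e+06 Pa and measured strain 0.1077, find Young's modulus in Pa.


E = stress / strain
E = 1.6835e+06 / 0.1077
E = 1.5631e+07


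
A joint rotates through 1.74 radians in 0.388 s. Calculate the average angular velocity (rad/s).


omega = delta_theta / delta_t
omega = 1.74 / 0.388
omega = 4.4845


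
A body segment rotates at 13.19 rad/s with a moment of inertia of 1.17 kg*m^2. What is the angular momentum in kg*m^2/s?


L = I * omega
L = 1.17 * 13.19
L = 15.4323


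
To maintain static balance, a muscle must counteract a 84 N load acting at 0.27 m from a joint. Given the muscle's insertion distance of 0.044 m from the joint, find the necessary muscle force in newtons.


F_muscle = W * d_load / d_muscle
F_muscle = 84 * 0.27 / 0.044
Numerator = 22.6800
F_muscle = 515.4545


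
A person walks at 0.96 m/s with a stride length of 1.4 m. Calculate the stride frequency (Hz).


f = v / stride_length
f = 0.96 / 1.4
f = 0.6857


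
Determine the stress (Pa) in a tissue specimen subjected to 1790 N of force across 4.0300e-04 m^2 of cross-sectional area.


stress = F / A
stress = 1790 / 4.0300e-04
stress = 4.4417e+06


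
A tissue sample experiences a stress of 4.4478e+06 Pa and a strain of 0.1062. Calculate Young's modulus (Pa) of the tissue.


E = stress / strain
E = 4.4478e+06 / 0.1062
E = 4.1881e+07


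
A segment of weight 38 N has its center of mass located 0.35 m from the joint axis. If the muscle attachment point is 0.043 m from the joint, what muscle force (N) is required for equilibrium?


F_muscle = W * d_load / d_muscle
F_muscle = 38 * 0.35 / 0.043
Numerator = 13.3000
F_muscle = 309.3023


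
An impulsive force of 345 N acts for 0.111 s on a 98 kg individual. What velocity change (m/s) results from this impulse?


J = F * dt = 345 * 0.111 = 38.2950 N*s
delta_v = J / m
delta_v = 38.2950 / 98
delta_v = 0.3908


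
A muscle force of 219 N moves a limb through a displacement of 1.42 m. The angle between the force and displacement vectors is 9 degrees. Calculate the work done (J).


W = F * d * cos(theta)
theta = 9 deg = 0.1571 rad
cos(theta) = 0.9877
W = 219 * 1.42 * 0.9877
W = 307.1513


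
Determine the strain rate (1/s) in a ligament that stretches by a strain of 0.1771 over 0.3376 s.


strain_rate = delta_strain / delta_t
strain_rate = 0.1771 / 0.3376
strain_rate = 0.5246


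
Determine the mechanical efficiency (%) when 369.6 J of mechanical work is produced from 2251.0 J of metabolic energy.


eta = (W_mech / E_meta) * 100
eta = (369.6 / 2251.0) * 100
ratio = 0.1642
eta = 16.4194


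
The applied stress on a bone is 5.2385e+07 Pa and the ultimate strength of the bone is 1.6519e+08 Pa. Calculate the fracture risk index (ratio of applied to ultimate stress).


FRI = applied / ultimate
FRI = 5.2385e+07 / 1.6519e+08
FRI = 0.3171


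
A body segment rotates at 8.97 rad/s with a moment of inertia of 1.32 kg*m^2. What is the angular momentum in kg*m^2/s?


L = I * omega
L = 1.32 * 8.97
L = 11.8404


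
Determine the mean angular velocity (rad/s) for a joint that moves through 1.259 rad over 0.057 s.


omega = delta_theta / delta_t
omega = 1.259 / 0.057
omega = 22.0877


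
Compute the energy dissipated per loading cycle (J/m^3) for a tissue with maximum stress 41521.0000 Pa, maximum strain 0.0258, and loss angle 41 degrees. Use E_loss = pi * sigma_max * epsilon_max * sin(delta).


E_loss = pi * sigma_max * epsilon_max * sin(delta)
delta = 41 deg = 0.7156 rad
sin(delta) = 0.6561
E_loss = pi * 41521.0000 * 0.0258 * 0.6561
E_loss = 2207.9046


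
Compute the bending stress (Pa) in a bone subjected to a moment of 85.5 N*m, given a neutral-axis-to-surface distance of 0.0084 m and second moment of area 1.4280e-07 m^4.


sigma = M * c / I
sigma = 85.5 * 0.0084 / 1.4280e-07
M * c = 0.7182
sigma = 5.0294e+06


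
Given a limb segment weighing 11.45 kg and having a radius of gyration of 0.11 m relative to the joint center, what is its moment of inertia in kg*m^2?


I = m * k^2
I = 11.45 * 0.11^2
k^2 = 0.0121
I = 0.1385


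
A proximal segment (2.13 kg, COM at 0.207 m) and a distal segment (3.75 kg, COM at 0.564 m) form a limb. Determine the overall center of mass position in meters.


COM = (m1*x1 + m2*x2) / (m1 + m2)
COM = (2.13*0.207 + 3.75*0.564) / (2.13 + 3.75)
Numerator = 2.5559
Denominator = 5.8800
COM = 0.4347


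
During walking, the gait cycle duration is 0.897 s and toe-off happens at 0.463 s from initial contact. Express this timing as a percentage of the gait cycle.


pct = (event_time / cycle_time) * 100
pct = (0.463 / 0.897) * 100
ratio = 0.5162
pct = 51.6165


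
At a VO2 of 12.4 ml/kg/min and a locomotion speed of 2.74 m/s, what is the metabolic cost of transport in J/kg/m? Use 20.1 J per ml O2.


Power per kg = VO2 * 20.1 / 60
Power per kg = 12.4 * 20.1 / 60 = 4.1540 W/kg
Cost = power_per_kg / speed
Cost = 4.1540 / 2.74
Cost = 1.5161


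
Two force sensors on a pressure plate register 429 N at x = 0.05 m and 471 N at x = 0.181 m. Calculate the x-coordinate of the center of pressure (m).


COP_x = (F1*x1 + F2*x2) / (F1 + F2)
COP_x = (429*0.05 + 471*0.181) / (429 + 471)
Numerator = 106.7010
Denominator = 900
COP_x = 0.1186


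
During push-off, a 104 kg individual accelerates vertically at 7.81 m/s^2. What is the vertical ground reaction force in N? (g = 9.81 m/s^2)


GRF = m * (g + a)
GRF = 104 * (9.81 + 7.81)
GRF = 104 * 17.6200
GRF = 1832.4800


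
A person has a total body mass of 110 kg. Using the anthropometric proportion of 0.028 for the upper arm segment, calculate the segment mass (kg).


m_segment = body_mass * fraction
m_segment = 110 * 0.028
m_segment = 3.0800


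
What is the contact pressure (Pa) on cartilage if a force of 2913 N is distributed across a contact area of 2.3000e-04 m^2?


P = F / A
P = 2913 / 2.3000e-04
P = 1.2665e+07


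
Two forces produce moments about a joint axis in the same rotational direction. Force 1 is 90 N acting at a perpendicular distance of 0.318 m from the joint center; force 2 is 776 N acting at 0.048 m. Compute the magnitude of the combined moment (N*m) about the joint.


M = F1 * d1 + F2 * d2
M = 90 * 0.318 + 776 * 0.048
M = 28.6200 + 37.2480
M = 65.8680


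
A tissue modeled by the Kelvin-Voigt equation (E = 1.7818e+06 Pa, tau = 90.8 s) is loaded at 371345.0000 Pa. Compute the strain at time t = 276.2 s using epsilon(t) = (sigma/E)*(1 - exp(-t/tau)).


epsilon(t) = (sigma/E) * (1 - exp(-t/tau))
sigma/E = 371345.0000 / 1.7818e+06 = 0.2084
exp(-t/tau) = exp(-276.2 / 90.8) = 0.0477
epsilon = 0.2084 * (1 - 0.0477)
epsilon = 0.1985


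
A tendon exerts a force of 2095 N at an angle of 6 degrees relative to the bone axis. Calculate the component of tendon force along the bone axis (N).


F_eff = F_tendon * cos(theta)
theta = 6 deg = 0.1047 rad
cos(theta) = 0.9945
F_eff = 2095 * 0.9945
F_eff = 2083.5234


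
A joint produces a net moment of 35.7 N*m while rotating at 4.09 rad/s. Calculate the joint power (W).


P = M * omega
P = 35.7 * 4.09
P = 146.0130


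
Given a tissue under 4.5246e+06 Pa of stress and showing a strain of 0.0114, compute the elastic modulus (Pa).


E = stress / strain
E = 4.5246e+06 / 0.0114
E = 3.9689e+08


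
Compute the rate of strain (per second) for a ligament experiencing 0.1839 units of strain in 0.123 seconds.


strain_rate = delta_strain / delta_t
strain_rate = 0.1839 / 0.123
strain_rate = 1.4951


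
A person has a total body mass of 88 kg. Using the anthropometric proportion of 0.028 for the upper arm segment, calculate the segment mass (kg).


m_segment = body_mass * fraction
m_segment = 88 * 0.028
m_segment = 2.4640


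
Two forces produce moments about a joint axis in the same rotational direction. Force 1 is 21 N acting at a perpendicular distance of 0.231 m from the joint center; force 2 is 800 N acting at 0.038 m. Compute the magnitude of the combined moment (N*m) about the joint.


M = F1 * d1 + F2 * d2
M = 21 * 0.231 + 800 * 0.038
M = 4.8510 + 30.4000
M = 35.2510


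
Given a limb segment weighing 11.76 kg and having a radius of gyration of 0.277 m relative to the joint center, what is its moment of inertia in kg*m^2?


I = m * k^2
I = 11.76 * 0.277^2
k^2 = 0.0767
I = 0.9023


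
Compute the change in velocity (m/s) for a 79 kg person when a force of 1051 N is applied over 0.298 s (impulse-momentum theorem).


J = F * dt = 1051 * 0.298 = 313.1980 N*s
delta_v = J / m
delta_v = 313.1980 / 79
delta_v = 3.9645


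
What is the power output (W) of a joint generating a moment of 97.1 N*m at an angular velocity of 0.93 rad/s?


P = M * omega
P = 97.1 * 0.93
P = 90.3030


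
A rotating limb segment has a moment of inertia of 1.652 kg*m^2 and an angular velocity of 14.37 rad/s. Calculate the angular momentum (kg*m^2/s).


L = I * omega
L = 1.652 * 14.37
L = 23.7392


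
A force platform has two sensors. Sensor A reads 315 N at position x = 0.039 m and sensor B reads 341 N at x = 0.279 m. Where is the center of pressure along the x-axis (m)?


COP_x = (F1*x1 + F2*x2) / (F1 + F2)
COP_x = (315*0.039 + 341*0.279) / (315 + 341)
Numerator = 107.4240
Denominator = 656
COP_x = 0.1638


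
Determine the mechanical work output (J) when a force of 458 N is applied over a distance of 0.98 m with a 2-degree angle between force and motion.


W = F * d * cos(theta)
theta = 2 deg = 0.0349 rad
cos(theta) = 0.9994
W = 458 * 0.98 * 0.9994
W = 448.5666


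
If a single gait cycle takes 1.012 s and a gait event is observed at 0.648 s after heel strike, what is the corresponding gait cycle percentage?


pct = (event_time / cycle_time) * 100
pct = (0.648 / 1.012) * 100
ratio = 0.6403
pct = 64.0316


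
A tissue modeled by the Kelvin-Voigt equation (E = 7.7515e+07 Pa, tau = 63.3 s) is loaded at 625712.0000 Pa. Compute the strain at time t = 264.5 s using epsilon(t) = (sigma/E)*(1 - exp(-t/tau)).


epsilon(t) = (sigma/E) * (1 - exp(-t/tau))
sigma/E = 625712.0000 / 7.7515e+07 = 0.0081
exp(-t/tau) = exp(-264.5 / 63.3) = 0.0153
epsilon = 0.0081 * (1 - 0.0153)
epsilon = 0.0079


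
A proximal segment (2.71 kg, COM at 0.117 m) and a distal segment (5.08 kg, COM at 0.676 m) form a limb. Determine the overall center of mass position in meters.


COM = (m1*x1 + m2*x2) / (m1 + m2)
COM = (2.71*0.117 + 5.08*0.676) / (2.71 + 5.08)
Numerator = 3.7512
Denominator = 7.7900
COM = 0.4815


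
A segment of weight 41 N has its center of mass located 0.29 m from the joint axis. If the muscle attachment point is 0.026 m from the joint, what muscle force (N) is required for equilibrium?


F_muscle = W * d_load / d_muscle
F_muscle = 41 * 0.29 / 0.026
Numerator = 11.8900
F_muscle = 457.3077


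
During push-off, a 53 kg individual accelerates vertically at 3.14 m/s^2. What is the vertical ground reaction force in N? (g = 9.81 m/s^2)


GRF = m * (g + a)
GRF = 53 * (9.81 + 3.14)
GRF = 53 * 12.9500
GRF = 686.3500


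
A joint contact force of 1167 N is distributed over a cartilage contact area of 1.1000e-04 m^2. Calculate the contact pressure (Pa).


P = F / A
P = 1167 / 1.1000e-04
P = 1.0609e+07


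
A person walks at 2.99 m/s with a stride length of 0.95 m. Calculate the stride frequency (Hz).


f = v / stride_length
f = 2.99 / 0.95
f = 3.1474


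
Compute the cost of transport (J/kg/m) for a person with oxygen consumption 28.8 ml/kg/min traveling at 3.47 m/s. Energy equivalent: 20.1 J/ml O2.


Power per kg = VO2 * 20.1 / 60
Power per kg = 28.8 * 20.1 / 60 = 9.6480 W/kg
Cost = power_per_kg / speed
Cost = 9.6480 / 3.47
Cost = 2.7804


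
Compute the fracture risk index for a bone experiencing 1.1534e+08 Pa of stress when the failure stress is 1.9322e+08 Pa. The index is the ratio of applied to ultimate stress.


FRI = applied / ultimate
FRI = 1.1534e+08 / 1.9322e+08
FRI = 0.5969


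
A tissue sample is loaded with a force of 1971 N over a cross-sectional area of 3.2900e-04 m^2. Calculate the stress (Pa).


stress = F / A
stress = 1971 / 3.2900e-04
stress = 5.9909e+06


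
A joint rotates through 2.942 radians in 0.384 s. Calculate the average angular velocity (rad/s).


omega = delta_theta / delta_t
omega = 2.942 / 0.384
omega = 7.6615


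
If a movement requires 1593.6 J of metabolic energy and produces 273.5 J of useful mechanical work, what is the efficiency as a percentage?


eta = (W_mech / E_meta) * 100
eta = (273.5 / 1593.6) * 100
ratio = 0.1716
eta = 17.1624


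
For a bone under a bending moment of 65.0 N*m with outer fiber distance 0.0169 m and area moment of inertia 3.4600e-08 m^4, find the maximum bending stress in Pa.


sigma = M * c / I
sigma = 65.0 * 0.0169 / 3.4600e-08
M * c = 1.0985
sigma = 3.1749e+07


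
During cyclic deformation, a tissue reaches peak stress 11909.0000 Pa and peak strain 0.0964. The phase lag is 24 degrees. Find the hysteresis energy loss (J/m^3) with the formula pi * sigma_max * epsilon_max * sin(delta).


E_loss = pi * sigma_max * epsilon_max * sin(delta)
delta = 24 deg = 0.4189 rad
sin(delta) = 0.4067
E_loss = pi * 11909.0000 * 0.0964 * 0.4067
E_loss = 1466.9506


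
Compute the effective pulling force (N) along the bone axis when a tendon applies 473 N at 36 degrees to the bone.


F_eff = F_tendon * cos(theta)
theta = 36 deg = 0.6283 rad
cos(theta) = 0.8090
F_eff = 473 * 0.8090
F_eff = 382.6650


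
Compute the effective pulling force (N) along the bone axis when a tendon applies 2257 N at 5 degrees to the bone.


F_eff = F_tendon * cos(theta)
theta = 5 deg = 0.0873 rad
cos(theta) = 0.9962
F_eff = 2257 * 0.9962
F_eff = 2248.4114


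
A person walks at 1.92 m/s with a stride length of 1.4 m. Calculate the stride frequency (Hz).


f = v / stride_length
f = 1.92 / 1.4
f = 1.3714


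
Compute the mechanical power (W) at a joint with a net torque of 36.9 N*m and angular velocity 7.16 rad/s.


P = M * omega
P = 36.9 * 7.16
P = 264.2040


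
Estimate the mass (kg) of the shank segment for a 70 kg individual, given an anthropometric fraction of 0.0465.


m_segment = body_mass * fraction
m_segment = 70 * 0.0465
m_segment = 3.2550


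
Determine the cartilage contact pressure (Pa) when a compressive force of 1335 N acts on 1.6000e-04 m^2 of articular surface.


P = F / A
P = 1335 / 1.6000e-04
P = 8.3437e+06


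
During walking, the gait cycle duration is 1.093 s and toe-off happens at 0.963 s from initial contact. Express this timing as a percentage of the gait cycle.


pct = (event_time / cycle_time) * 100
pct = (0.963 / 1.093) * 100
ratio = 0.8811
pct = 88.1061


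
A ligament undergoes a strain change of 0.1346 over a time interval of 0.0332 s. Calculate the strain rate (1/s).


strain_rate = delta_strain / delta_t
strain_rate = 0.1346 / 0.0332
strain_rate = 4.0542


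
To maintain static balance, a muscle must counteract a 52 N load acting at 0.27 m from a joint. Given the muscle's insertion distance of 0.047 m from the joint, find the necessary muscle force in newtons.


F_muscle = W * d_load / d_muscle
F_muscle = 52 * 0.27 / 0.047
Numerator = 14.0400
F_muscle = 298.7234


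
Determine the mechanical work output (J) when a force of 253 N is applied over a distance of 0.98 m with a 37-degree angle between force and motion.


W = F * d * cos(theta)
theta = 37 deg = 0.6458 rad
cos(theta) = 0.7986
W = 253 * 0.98 * 0.7986
W = 198.0137


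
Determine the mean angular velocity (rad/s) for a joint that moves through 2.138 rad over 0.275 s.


omega = delta_theta / delta_t
omega = 2.138 / 0.275
omega = 7.7745


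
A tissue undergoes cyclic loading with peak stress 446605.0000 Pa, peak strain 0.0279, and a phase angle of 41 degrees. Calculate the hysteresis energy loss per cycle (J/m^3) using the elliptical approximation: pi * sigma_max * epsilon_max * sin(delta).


E_loss = pi * sigma_max * epsilon_max * sin(delta)
delta = 41 deg = 0.7156 rad
sin(delta) = 0.6561
E_loss = pi * 446605.0000 * 0.0279 * 0.6561
E_loss = 25681.5111


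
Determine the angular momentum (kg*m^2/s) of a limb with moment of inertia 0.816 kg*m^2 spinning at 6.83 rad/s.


L = I * omega
L = 0.816 * 6.83
L = 5.5733


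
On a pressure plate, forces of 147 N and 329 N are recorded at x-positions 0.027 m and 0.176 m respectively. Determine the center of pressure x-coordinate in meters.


COP_x = (F1*x1 + F2*x2) / (F1 + F2)
COP_x = (147*0.027 + 329*0.176) / (147 + 329)
Numerator = 61.8730
Denominator = 476
COP_x = 0.1300


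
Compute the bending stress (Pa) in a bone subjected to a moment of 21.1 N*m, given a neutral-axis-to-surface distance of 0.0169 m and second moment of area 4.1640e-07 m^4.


sigma = M * c / I
sigma = 21.1 * 0.0169 / 4.1640e-07
M * c = 0.3566
sigma = 856364.0730


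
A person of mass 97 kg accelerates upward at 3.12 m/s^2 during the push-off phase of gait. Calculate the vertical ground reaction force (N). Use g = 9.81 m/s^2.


GRF = m * (g + a)
GRF = 97 * (9.81 + 3.12)
GRF = 97 * 12.9300
GRF = 1254.2100


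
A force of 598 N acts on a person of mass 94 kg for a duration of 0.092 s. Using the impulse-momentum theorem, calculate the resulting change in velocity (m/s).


J = F * dt = 598 * 0.092 = 55.0160 N*s
delta_v = J / m
delta_v = 55.0160 / 94
delta_v = 0.5853


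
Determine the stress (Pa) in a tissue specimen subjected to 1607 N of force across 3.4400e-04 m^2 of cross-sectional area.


stress = F / A
stress = 1607 / 3.4400e-04
stress = 4.6715e+06


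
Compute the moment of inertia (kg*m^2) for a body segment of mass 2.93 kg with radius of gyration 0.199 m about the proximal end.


I = m * k^2
I = 2.93 * 0.199^2
k^2 = 0.0396
I = 0.1160


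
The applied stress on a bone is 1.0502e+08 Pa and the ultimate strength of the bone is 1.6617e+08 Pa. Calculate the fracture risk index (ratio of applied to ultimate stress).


FRI = applied / ultimate
FRI = 1.0502e+08 / 1.6617e+08
FRI = 0.6320


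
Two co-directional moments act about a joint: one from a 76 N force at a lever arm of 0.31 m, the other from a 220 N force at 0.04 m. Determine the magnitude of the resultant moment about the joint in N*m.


M = F1 * d1 + F2 * d2
M = 76 * 0.31 + 220 * 0.04
M = 23.5600 + 8.8000
M = 32.3600


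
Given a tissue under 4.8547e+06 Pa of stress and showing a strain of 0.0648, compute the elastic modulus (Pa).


E = stress / strain
E = 4.8547e+06 / 0.0648
E = 7.4918e+07


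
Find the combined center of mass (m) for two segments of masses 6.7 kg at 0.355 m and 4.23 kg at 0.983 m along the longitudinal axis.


COM = (m1*x1 + m2*x2) / (m1 + m2)
COM = (6.7*0.355 + 4.23*0.983) / (6.7 + 4.23)
Numerator = 6.5366
Denominator = 10.9300
COM = 0.5980


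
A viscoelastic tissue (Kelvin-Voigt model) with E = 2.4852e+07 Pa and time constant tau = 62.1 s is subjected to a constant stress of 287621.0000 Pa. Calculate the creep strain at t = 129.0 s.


epsilon(t) = (sigma/E) * (1 - exp(-t/tau))
sigma/E = 287621.0000 / 2.4852e+07 = 0.0116
exp(-t/tau) = exp(-129.0 / 62.1) = 0.1253
epsilon = 0.0116 * (1 - 0.1253)
epsilon = 0.0101


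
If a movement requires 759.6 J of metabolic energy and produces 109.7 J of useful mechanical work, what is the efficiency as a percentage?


eta = (W_mech / E_meta) * 100
eta = (109.7 / 759.6) * 100
ratio = 0.1444
eta = 14.4418


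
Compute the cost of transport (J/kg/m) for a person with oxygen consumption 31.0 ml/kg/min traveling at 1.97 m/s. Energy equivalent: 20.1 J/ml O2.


Power per kg = VO2 * 20.1 / 60
Power per kg = 31.0 * 20.1 / 60 = 10.3850 W/kg
Cost = power_per_kg / speed
Cost = 10.3850 / 1.97
Cost = 5.2716


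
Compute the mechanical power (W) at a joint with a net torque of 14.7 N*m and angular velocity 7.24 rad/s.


P = M * omega
P = 14.7 * 7.24
P = 106.4280


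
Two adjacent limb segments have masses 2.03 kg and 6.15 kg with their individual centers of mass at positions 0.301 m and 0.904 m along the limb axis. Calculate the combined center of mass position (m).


COM = (m1*x1 + m2*x2) / (m1 + m2)
COM = (2.03*0.301 + 6.15*0.904) / (2.03 + 6.15)
Numerator = 6.1706
Denominator = 8.1800
COM = 0.7544
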